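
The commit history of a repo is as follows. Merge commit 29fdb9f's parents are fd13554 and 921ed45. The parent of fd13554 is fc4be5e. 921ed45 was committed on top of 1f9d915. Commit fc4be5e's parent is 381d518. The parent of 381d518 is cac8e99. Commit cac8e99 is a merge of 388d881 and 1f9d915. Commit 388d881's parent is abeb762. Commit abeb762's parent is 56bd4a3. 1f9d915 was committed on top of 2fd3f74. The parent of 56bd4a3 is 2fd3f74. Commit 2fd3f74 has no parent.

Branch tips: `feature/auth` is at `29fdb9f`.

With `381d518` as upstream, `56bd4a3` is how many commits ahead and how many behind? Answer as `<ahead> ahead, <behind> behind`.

Reachable from 56bd4a3: {2fd3f74, 56bd4a3}.
Reachable from 381d518: {1f9d915, 2fd3f74, 381d518, 388d881, 56bd4a3, abeb762, cac8e99}.
Only in 56bd4a3's history (ahead): {} — 0.
Only in 381d518's history (behind): {1f9d915, 381d518, 388d881, abeb762, cac8e99} — 5.

0 ahead, 5 behind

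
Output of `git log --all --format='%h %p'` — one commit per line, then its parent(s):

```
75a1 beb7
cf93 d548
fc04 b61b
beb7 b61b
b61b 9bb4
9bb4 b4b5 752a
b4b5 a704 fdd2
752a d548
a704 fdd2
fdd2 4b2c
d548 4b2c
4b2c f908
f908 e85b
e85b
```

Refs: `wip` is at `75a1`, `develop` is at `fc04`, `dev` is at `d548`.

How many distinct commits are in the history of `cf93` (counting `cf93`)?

Walking parent pointers from cf93: reachable set = {4b2c, cf93, d548, e85b, f908}.
That is 5 commits.

5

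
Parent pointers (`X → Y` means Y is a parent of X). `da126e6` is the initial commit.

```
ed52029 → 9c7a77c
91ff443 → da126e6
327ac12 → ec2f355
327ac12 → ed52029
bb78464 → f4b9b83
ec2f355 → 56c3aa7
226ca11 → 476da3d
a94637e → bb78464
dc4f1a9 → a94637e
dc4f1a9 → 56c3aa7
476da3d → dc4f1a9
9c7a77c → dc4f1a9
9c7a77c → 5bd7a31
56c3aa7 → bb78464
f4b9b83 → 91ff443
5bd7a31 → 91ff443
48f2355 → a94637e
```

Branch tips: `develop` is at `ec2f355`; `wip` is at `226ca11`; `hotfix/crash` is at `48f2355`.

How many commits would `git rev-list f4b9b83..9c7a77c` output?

Reachable from 9c7a77c: {56c3aa7, 5bd7a31, 91ff443, 9c7a77c, a94637e, bb78464, da126e6, dc4f1a9, f4b9b83}.
Reachable from f4b9b83: {91ff443, da126e6, f4b9b83}.
In 9c7a77c's history but not f4b9b83's: {56c3aa7, 5bd7a31, 9c7a77c, a94637e, bb78464, dc4f1a9} — 6 commits.

6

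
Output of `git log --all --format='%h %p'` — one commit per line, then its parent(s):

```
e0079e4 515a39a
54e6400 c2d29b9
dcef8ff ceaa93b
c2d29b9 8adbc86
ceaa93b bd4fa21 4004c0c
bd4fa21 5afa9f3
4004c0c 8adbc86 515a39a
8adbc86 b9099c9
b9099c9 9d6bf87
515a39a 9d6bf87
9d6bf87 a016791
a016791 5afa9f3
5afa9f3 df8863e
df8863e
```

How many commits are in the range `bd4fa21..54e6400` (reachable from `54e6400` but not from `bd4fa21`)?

6

Reachable from 54e6400: {54e6400, 5afa9f3, 8adbc86, 9d6bf87, a016791, b9099c9, c2d29b9, df8863e}.
Reachable from bd4fa21: {5afa9f3, bd4fa21, df8863e}.
In 54e6400's history but not bd4fa21's: {54e6400, 8adbc86, 9d6bf87, a016791, b9099c9, c2d29b9} — 6 commits.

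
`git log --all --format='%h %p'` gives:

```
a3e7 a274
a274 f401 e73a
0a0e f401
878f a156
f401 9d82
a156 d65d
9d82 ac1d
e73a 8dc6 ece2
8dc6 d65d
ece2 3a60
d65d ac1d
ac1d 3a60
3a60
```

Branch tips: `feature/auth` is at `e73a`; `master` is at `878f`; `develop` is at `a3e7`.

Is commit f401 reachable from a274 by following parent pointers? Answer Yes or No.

Yes

Ancestors of a274 (commits reachable by following parents): {3a60, 8dc6, 9d82, a274, ac1d, d65d, e73a, ece2, f401}.
f401 is in that set, so it is an ancestor of a274.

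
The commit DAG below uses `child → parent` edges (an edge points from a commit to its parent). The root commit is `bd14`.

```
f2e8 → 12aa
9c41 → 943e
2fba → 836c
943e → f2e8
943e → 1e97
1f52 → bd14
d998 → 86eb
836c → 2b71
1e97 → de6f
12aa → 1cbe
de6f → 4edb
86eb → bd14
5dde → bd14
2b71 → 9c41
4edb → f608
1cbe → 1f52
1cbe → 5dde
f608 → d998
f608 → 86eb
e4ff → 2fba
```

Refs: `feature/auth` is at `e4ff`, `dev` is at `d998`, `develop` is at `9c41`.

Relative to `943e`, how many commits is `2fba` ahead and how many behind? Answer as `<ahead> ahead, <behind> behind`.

Reachable from 2fba: {12aa, 1cbe, 1e97, 1f52, 2b71, 2fba, 4edb, 5dde, 836c, 86eb, 943e, 9c41, bd14, d998, de6f, f2e8, f608}.
Reachable from 943e: {12aa, 1cbe, 1e97, 1f52, 4edb, 5dde, 86eb, 943e, bd14, d998, de6f, f2e8, f608}.
Only in 2fba's history (ahead): {2b71, 2fba, 836c, 9c41} — 4.
Only in 943e's history (behind): {} — 0.

4 ahead, 0 behind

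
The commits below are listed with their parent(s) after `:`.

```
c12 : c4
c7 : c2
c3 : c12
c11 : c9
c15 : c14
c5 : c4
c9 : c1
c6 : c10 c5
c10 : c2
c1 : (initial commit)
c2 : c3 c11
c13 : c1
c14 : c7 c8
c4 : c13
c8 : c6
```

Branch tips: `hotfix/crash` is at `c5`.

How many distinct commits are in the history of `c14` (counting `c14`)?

14

Walking parent pointers from c14: reachable set = {c1, c10, c11, c12, c13, c14, c2, c3, c4, c5, c6, c7, c8, c9}.
That is 14 commits.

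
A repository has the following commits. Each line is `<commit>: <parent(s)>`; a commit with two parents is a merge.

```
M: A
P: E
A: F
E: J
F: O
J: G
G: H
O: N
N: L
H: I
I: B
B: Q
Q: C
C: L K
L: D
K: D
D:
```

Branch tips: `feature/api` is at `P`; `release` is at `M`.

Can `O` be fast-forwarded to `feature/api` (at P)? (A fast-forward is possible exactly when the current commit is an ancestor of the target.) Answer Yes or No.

No

A fast-forward from O to P is possible iff O is an ancestor of P.
Ancestors of P: {B, C, D, E, G, H, I, J, K, L, P, Q}.
O is not among them, so fast-forward is not possible.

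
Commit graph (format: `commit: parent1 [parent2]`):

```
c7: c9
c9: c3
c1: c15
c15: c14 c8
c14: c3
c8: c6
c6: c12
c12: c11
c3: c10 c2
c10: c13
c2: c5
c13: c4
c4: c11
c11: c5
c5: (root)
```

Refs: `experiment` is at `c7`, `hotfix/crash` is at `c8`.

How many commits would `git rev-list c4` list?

3

Walking parent pointers from c4: reachable set = {c11, c4, c5}.
That is 3 commits.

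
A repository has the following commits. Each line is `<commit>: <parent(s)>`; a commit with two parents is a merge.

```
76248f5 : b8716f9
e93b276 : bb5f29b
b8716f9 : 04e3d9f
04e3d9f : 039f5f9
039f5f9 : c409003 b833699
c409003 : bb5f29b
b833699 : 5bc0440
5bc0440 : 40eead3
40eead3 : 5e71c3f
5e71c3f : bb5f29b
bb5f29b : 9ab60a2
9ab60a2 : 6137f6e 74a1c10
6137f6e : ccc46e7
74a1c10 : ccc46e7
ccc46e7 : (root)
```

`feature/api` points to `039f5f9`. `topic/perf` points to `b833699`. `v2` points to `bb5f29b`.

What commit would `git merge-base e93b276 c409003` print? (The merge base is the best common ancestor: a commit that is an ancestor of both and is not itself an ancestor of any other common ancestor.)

Ancestors of e93b276: {6137f6e, 74a1c10, 9ab60a2, bb5f29b, ccc46e7, e93b276}.
Ancestors of c409003: {6137f6e, 74a1c10, 9ab60a2, bb5f29b, c409003, ccc46e7}.
Common ancestors: {6137f6e, 74a1c10, 9ab60a2, bb5f29b, ccc46e7}.
Among these, bb5f29b is not an ancestor of any other common ancestor — it is the merge base.

bb5f29b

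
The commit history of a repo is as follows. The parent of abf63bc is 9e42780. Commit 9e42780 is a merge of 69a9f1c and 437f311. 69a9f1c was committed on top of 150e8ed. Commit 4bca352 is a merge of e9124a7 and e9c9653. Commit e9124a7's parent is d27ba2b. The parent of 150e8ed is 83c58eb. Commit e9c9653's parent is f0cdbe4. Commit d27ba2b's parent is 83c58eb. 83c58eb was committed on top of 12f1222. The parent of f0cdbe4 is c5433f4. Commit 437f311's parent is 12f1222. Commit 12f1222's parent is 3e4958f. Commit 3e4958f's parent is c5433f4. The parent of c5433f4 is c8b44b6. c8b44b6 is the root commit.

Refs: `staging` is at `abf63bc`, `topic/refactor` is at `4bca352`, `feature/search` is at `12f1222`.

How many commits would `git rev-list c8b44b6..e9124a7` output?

Reachable from e9124a7: {12f1222, 3e4958f, 83c58eb, c5433f4, c8b44b6, d27ba2b, e9124a7}.
Reachable from c8b44b6: {c8b44b6}.
In e9124a7's history but not c8b44b6's: {12f1222, 3e4958f, 83c58eb, c5433f4, d27ba2b, e9124a7} — 6 commits.

6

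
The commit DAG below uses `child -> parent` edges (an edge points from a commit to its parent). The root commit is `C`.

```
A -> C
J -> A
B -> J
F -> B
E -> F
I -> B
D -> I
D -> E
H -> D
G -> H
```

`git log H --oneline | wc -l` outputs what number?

Walking parent pointers from H: reachable set = {A, B, C, D, E, F, H, I, J}.
That is 9 commits.

9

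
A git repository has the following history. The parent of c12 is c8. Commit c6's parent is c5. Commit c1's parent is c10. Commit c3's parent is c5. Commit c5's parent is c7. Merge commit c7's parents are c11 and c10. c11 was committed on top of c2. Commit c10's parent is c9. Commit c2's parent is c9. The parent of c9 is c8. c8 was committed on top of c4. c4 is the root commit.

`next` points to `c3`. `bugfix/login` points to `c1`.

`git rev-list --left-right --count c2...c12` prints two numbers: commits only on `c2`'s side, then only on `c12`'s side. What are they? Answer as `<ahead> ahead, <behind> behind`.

2 ahead, 1 behind

Reachable from c2: {c2, c4, c8, c9}.
Reachable from c12: {c12, c4, c8}.
Only in c2's history (ahead): {c2, c9} — 2.
Only in c12's history (behind): {c12} — 1.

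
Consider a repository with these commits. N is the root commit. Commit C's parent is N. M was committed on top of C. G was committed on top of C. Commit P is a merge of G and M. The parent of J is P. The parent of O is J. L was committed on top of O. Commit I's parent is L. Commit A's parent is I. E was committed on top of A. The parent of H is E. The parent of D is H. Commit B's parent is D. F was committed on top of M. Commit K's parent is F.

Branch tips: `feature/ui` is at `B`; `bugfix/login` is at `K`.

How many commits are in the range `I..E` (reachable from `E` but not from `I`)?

2

Reachable from E: {A, C, E, G, I, J, L, M, N, O, P}.
Reachable from I: {C, G, I, J, L, M, N, O, P}.
In E's history but not I's: {A, E} — 2 commits.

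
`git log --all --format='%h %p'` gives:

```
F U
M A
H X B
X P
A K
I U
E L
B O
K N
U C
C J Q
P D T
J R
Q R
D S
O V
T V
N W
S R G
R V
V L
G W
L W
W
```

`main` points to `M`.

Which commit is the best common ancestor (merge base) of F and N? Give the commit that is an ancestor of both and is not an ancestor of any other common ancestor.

Ancestors of F: {C, F, J, L, Q, R, U, V, W}.
Ancestors of N: {N, W}.
Common ancestors: {W}.
The only common ancestor is W, so it is the merge base.

W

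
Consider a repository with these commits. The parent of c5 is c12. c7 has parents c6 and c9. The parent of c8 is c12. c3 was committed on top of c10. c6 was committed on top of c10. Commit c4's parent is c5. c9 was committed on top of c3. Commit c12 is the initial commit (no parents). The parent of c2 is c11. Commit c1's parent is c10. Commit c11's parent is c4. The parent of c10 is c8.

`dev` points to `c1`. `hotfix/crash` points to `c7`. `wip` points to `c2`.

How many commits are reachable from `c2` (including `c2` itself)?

5

Walking parent pointers from c2: reachable set = {c11, c12, c2, c4, c5}.
That is 5 commits.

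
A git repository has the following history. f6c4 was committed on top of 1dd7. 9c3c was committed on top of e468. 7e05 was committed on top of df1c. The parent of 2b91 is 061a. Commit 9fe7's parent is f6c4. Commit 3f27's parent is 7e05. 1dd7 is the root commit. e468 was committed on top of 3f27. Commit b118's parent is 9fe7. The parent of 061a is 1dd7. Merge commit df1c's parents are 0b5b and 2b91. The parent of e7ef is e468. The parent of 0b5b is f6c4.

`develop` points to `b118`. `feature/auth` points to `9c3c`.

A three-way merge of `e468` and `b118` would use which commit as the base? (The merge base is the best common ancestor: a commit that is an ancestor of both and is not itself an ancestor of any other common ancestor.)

Ancestors of e468: {061a, 0b5b, 1dd7, 2b91, 3f27, 7e05, df1c, e468, f6c4}.
Ancestors of b118: {1dd7, 9fe7, b118, f6c4}.
Common ancestors: {1dd7, f6c4}.
Among these, f6c4 is not an ancestor of any other common ancestor — it is the merge base.

f6c4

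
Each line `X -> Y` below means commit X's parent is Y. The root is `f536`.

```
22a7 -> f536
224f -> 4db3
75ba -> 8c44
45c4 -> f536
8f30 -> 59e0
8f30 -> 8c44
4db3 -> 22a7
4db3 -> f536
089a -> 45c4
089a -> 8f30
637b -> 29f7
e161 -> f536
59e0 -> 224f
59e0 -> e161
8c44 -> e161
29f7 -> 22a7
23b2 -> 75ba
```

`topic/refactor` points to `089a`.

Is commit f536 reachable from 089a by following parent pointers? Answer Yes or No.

Yes

Ancestors of 089a (commits reachable by following parents): {089a, 224f, 22a7, 45c4, 4db3, 59e0, 8c44, 8f30, e161, f536}.
f536 is in that set, so it is an ancestor of 089a.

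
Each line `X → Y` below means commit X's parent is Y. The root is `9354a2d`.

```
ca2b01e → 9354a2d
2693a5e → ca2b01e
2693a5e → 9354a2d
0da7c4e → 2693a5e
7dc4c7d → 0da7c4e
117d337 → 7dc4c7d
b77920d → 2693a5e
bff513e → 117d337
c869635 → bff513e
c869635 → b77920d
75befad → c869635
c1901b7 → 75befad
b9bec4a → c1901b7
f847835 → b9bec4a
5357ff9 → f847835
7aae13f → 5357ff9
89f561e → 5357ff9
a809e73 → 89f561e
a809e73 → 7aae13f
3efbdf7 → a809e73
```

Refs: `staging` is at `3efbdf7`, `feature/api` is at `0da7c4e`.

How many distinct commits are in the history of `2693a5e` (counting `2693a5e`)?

Walking parent pointers from 2693a5e: reachable set = {2693a5e, 9354a2d, ca2b01e}.
That is 3 commits.

3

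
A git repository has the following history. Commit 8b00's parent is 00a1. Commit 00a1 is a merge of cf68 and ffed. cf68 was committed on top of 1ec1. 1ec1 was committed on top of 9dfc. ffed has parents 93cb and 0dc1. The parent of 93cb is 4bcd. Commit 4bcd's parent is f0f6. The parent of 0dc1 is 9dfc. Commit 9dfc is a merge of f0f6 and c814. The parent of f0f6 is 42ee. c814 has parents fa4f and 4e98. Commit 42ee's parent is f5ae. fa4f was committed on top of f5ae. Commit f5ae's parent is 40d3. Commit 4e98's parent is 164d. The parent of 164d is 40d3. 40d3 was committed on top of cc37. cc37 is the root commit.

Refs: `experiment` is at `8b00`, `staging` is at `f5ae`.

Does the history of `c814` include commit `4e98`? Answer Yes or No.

Ancestors of c814 (commits reachable by following parents): {164d, 40d3, 4e98, c814, cc37, f5ae, fa4f}.
4e98 is in that set, so it is an ancestor of c814.

Yes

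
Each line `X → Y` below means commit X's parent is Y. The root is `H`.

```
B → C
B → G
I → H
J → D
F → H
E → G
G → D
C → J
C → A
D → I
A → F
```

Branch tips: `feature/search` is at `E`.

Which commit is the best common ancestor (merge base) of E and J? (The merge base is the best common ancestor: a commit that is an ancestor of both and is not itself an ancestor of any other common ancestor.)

D

Ancestors of E: {D, E, G, H, I}.
Ancestors of J: {D, H, I, J}.
Common ancestors: {D, H, I}.
Among these, D is not an ancestor of any other common ancestor — it is the merge base.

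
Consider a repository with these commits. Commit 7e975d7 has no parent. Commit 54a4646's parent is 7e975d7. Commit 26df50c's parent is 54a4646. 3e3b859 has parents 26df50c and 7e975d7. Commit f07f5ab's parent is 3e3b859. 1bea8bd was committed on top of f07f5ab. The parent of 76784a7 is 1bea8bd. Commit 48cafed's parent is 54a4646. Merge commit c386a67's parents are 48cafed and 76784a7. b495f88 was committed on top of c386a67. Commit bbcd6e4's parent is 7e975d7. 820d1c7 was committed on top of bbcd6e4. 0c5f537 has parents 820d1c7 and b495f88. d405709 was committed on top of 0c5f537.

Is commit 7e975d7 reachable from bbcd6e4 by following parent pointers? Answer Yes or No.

Yes

Ancestors of bbcd6e4 (commits reachable by following parents): {7e975d7, bbcd6e4}.
7e975d7 is in that set, so it is an ancestor of bbcd6e4.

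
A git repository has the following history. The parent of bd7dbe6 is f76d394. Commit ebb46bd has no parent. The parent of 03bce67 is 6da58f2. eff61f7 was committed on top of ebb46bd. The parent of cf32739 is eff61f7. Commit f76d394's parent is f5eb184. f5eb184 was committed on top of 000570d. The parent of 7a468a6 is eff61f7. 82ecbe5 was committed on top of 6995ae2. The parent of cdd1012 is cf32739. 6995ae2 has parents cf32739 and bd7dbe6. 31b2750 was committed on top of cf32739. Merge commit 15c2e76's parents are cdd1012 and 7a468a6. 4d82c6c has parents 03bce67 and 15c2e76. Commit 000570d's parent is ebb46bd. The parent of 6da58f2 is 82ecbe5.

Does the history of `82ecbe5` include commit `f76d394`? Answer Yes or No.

Yes

Ancestors of 82ecbe5 (commits reachable by following parents): {000570d, 6995ae2, 82ecbe5, bd7dbe6, cf32739, ebb46bd, eff61f7, f5eb184, f76d394}.
f76d394 is in that set, so it is an ancestor of 82ecbe5.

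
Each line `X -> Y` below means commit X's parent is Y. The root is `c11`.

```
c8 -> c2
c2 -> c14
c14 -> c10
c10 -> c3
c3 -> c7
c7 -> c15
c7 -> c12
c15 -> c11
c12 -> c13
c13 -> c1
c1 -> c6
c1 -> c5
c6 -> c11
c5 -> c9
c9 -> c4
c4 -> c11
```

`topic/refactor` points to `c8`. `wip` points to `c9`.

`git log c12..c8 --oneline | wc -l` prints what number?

7

Reachable from c8: {c1, c10, c11, c12, c13, c14, c15, c2, c3, c4, c5, c6, c7, c8, c9}.
Reachable from c12: {c1, c11, c12, c13, c4, c5, c6, c9}.
In c8's history but not c12's: {c10, c14, c15, c2, c3, c7, c8} — 7 commits.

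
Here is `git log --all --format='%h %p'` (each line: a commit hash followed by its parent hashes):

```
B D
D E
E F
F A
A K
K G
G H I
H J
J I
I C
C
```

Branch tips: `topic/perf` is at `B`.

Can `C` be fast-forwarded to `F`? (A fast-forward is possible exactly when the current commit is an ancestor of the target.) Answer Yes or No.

Yes

A fast-forward from C to F is possible iff C is an ancestor of F.
Ancestors of F: {A, C, F, G, H, I, J, K}.
C is among them, so fast-forward is possible.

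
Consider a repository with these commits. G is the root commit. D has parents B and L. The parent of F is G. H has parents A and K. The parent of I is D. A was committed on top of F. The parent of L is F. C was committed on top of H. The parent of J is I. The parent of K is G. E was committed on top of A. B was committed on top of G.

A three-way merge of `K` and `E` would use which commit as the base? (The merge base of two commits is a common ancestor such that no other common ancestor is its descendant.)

G

Ancestors of K: {G, K}.
Ancestors of E: {A, E, F, G}.
Common ancestors: {G}.
The only common ancestor is G, so it is the merge base.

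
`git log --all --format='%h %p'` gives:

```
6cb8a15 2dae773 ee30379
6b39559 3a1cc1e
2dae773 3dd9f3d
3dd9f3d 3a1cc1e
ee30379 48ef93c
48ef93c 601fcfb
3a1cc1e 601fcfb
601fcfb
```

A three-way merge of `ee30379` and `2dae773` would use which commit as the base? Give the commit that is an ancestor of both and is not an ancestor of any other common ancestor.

Ancestors of ee30379: {48ef93c, 601fcfb, ee30379}.
Ancestors of 2dae773: {2dae773, 3a1cc1e, 3dd9f3d, 601fcfb}.
Common ancestors: {601fcfb}.
The only common ancestor is 601fcfb, so it is the merge base.

601fcfb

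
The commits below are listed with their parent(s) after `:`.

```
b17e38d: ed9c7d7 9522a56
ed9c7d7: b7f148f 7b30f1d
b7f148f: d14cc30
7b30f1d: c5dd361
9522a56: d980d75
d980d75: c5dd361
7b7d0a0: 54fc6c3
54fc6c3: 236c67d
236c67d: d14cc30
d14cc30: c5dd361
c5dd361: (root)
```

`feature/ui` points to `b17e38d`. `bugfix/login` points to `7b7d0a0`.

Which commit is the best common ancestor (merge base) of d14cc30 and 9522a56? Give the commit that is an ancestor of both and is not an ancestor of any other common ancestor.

c5dd361

Ancestors of d14cc30: {c5dd361, d14cc30}.
Ancestors of 9522a56: {9522a56, c5dd361, d980d75}.
Common ancestors: {c5dd361}.
The only common ancestor is c5dd361, so it is the merge base.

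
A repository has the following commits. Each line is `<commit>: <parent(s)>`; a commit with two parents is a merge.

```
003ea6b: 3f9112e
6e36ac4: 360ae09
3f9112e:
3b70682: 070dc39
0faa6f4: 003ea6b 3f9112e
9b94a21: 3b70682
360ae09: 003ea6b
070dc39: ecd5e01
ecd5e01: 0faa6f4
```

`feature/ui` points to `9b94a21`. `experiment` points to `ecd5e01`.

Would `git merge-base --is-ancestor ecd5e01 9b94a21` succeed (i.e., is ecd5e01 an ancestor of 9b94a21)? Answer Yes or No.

Yes

Ancestors of 9b94a21 (commits reachable by following parents): {003ea6b, 070dc39, 0faa6f4, 3b70682, 3f9112e, 9b94a21, ecd5e01}.
ecd5e01 is in that set, so it is an ancestor of 9b94a21.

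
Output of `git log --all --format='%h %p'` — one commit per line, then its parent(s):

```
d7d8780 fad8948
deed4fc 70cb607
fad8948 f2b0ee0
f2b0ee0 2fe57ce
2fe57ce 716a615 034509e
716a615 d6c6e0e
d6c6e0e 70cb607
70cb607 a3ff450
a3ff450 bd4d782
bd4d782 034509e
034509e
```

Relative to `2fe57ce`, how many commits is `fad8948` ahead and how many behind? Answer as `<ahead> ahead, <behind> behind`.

Reachable from fad8948: {034509e, 2fe57ce, 70cb607, 716a615, a3ff450, bd4d782, d6c6e0e, f2b0ee0, fad8948}.
Reachable from 2fe57ce: {034509e, 2fe57ce, 70cb607, 716a615, a3ff450, bd4d782, d6c6e0e}.
Only in fad8948's history (ahead): {f2b0ee0, fad8948} — 2.
Only in 2fe57ce's history (behind): {} — 0.

2 ahead, 0 behind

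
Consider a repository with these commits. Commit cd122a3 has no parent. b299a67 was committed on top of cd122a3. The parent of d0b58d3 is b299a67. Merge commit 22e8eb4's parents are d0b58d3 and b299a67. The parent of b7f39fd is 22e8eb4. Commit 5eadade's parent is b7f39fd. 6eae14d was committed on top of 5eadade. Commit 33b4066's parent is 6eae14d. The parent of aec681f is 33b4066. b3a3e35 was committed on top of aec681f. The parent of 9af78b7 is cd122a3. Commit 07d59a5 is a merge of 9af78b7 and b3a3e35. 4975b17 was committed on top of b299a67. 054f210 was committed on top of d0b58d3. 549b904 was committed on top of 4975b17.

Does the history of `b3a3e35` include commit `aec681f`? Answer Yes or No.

Yes

Ancestors of b3a3e35 (commits reachable by following parents): {22e8eb4, 33b4066, 5eadade, 6eae14d, aec681f, b299a67, b3a3e35, b7f39fd, cd122a3, d0b58d3}.
aec681f is in that set, so it is an ancestor of b3a3e35.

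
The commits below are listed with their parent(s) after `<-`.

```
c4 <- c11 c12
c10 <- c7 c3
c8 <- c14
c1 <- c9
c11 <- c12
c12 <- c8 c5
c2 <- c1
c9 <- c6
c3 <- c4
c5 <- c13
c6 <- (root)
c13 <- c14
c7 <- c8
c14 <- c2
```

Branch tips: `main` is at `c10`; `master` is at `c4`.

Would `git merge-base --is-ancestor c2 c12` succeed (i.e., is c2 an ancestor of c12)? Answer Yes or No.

Yes

Ancestors of c12 (commits reachable by following parents): {c1, c12, c13, c14, c2, c5, c6, c8, c9}.
c2 is in that set, so it is an ancestor of c12.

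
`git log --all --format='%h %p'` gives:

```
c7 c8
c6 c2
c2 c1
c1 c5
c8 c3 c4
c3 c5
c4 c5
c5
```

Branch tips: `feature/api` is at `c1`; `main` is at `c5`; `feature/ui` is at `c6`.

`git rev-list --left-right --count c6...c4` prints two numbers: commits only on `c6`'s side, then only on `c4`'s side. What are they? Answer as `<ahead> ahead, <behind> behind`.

3 ahead, 1 behind

Reachable from c6: {c1, c2, c5, c6}.
Reachable from c4: {c4, c5}.
Only in c6's history (ahead): {c1, c2, c6} — 3.
Only in c4's history (behind): {c4} — 1.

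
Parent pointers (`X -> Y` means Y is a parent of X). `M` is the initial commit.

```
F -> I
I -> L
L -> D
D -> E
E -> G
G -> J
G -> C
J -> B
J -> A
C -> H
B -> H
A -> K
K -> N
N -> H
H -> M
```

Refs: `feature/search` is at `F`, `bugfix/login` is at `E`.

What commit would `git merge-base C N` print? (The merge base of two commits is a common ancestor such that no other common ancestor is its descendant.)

Ancestors of C: {C, H, M}.
Ancestors of N: {H, M, N}.
Common ancestors: {H, M}.
Among these, H is not an ancestor of any other common ancestor — it is the merge base.

H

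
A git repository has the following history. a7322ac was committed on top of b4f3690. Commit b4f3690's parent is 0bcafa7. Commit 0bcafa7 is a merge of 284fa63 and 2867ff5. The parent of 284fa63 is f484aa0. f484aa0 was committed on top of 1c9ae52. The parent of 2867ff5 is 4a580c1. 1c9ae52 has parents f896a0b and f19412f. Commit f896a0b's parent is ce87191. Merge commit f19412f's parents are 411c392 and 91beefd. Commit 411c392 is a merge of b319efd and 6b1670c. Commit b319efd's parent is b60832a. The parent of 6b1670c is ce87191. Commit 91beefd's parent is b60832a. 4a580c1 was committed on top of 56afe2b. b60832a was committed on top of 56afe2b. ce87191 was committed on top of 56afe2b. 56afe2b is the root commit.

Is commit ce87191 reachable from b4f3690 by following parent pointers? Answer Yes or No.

Ancestors of b4f3690 (commits reachable by following parents): {0bcafa7, 1c9ae52, 284fa63, 2867ff5, 411c392, 4a580c1, 56afe2b, 6b1670c, 91beefd, b319efd, b4f3690, b60832a, ce87191, f19412f, f484aa0, f896a0b}.
ce87191 is in that set, so it is an ancestor of b4f3690.

Yes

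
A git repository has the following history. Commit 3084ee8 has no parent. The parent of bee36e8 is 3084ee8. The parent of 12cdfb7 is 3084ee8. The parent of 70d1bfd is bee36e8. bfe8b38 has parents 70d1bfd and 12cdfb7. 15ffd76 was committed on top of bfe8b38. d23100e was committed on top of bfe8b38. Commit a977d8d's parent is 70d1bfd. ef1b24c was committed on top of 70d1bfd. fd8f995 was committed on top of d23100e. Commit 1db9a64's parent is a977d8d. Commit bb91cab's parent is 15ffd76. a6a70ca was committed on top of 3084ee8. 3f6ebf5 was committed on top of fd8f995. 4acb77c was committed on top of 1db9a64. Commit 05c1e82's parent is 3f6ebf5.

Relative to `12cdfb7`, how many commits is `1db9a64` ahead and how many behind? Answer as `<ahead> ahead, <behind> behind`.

Reachable from 1db9a64: {1db9a64, 3084ee8, 70d1bfd, a977d8d, bee36e8}.
Reachable from 12cdfb7: {12cdfb7, 3084ee8}.
Only in 1db9a64's history (ahead): {1db9a64, 70d1bfd, a977d8d, bee36e8} — 4.
Only in 12cdfb7's history (behind): {12cdfb7} — 1.

4 ahead, 1 behind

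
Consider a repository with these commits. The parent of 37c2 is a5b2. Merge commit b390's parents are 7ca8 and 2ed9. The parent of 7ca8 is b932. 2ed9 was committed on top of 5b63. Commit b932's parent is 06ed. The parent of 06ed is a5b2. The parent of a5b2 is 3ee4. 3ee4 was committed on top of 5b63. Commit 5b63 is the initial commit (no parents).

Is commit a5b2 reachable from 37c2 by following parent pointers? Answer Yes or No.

Yes

Ancestors of 37c2 (commits reachable by following parents): {37c2, 3ee4, 5b63, a5b2}.
a5b2 is in that set, so it is an ancestor of 37c2.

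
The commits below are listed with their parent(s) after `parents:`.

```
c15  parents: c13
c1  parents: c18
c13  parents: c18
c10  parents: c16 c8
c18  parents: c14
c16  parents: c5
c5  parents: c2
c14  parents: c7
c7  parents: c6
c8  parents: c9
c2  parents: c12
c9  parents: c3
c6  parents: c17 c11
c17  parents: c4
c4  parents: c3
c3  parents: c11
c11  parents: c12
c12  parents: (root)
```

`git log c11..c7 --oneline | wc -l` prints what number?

5

Reachable from c7: {c11, c12, c17, c3, c4, c6, c7}.
Reachable from c11: {c11, c12}.
In c7's history but not c11's: {c17, c3, c4, c6, c7} — 5 commits.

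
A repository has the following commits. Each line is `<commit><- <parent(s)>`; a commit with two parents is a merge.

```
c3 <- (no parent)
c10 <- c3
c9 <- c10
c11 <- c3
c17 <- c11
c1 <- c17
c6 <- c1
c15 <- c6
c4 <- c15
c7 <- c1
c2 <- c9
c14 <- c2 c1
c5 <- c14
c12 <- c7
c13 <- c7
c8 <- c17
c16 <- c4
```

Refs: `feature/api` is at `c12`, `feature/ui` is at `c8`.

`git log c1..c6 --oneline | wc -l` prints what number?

1

Reachable from c6: {c1, c11, c17, c3, c6}.
Reachable from c1: {c1, c11, c17, c3}.
In c6's history but not c1's: {c6} — 1 commit.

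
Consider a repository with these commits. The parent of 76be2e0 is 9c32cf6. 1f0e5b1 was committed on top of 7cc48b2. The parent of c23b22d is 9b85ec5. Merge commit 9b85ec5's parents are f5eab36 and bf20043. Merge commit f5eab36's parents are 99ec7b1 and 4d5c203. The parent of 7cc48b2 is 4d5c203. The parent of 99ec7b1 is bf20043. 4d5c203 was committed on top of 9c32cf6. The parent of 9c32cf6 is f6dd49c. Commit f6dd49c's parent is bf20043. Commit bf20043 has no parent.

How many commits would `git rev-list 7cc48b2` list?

Walking parent pointers from 7cc48b2: reachable set = {4d5c203, 7cc48b2, 9c32cf6, bf20043, f6dd49c}.
That is 5 commits.

5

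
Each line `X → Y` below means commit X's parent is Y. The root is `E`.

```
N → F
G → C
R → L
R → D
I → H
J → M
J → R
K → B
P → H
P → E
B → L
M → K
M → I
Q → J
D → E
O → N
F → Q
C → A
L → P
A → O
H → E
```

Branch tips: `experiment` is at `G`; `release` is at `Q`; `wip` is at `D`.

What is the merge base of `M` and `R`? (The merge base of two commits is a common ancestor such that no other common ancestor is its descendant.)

L

Ancestors of M: {B, E, H, I, K, L, M, P}.
Ancestors of R: {D, E, H, L, P, R}.
Common ancestors: {E, H, L, P}.
Among these, L is not an ancestor of any other common ancestor — it is the merge base.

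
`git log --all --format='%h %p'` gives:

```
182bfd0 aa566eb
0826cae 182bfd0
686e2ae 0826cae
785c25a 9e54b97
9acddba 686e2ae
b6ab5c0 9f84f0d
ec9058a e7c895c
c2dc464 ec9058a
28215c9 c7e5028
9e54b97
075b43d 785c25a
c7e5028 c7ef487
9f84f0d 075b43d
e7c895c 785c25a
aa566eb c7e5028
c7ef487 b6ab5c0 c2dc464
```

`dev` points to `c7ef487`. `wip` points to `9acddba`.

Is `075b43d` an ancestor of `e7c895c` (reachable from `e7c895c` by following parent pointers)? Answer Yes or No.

No

Ancestors of e7c895c: {785c25a, 9e54b97, e7c895c}.
075b43d is not in that set, so it is not an ancestor of e7c895c.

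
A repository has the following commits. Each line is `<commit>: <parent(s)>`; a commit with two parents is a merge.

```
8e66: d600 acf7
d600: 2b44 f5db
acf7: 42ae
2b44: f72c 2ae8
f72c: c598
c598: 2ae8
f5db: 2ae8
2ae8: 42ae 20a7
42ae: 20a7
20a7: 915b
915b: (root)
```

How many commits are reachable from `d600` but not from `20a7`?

7

Reachable from d600: {20a7, 2ae8, 2b44, 42ae, 915b, c598, d600, f5db, f72c}.
Reachable from 20a7: {20a7, 915b}.
In d600's history but not 20a7's: {2ae8, 2b44, 42ae, c598, d600, f5db, f72c} — 7 commits.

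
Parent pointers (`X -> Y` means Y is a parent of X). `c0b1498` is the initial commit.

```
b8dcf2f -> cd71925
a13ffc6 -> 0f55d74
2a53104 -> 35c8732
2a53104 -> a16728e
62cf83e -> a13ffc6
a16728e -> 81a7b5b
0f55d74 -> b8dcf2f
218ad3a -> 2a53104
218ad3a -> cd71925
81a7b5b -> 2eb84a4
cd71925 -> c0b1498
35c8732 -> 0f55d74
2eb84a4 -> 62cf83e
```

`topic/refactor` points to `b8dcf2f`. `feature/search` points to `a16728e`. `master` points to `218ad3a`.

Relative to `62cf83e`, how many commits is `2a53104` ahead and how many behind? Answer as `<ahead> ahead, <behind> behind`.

5 ahead, 0 behind

Reachable from 2a53104: {0f55d74, 2a53104, 2eb84a4, 35c8732, 62cf83e, 81a7b5b, a13ffc6, a16728e, b8dcf2f, c0b1498, cd71925}.
Reachable from 62cf83e: {0f55d74, 62cf83e, a13ffc6, b8dcf2f, c0b1498, cd71925}.
Only in 2a53104's history (ahead): {2a53104, 2eb84a4, 35c8732, 81a7b5b, a16728e} — 5.
Only in 62cf83e's history (behind): {} — 0.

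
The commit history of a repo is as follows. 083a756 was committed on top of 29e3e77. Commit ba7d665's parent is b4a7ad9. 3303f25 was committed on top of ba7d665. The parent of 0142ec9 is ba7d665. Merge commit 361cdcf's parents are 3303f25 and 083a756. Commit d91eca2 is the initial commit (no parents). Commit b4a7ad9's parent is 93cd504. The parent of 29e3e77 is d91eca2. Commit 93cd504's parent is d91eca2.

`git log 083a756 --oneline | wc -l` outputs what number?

Walking parent pointers from 083a756: reachable set = {083a756, 29e3e77, d91eca2}.
That is 3 commits.

3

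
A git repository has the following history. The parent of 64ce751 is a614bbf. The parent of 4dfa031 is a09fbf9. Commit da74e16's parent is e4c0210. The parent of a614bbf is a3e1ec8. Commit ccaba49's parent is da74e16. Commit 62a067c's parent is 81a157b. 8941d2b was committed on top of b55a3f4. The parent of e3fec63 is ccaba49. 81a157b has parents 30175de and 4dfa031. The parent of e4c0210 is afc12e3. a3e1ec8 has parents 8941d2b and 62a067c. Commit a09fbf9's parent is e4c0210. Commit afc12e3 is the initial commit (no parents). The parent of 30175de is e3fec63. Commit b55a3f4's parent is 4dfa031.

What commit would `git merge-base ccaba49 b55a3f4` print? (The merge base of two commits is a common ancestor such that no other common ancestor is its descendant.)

e4c0210

Ancestors of ccaba49: {afc12e3, ccaba49, da74e16, e4c0210}.
Ancestors of b55a3f4: {4dfa031, a09fbf9, afc12e3, b55a3f4, e4c0210}.
Common ancestors: {afc12e3, e4c0210}.
Among these, e4c0210 is not an ancestor of any other common ancestor — it is the merge base.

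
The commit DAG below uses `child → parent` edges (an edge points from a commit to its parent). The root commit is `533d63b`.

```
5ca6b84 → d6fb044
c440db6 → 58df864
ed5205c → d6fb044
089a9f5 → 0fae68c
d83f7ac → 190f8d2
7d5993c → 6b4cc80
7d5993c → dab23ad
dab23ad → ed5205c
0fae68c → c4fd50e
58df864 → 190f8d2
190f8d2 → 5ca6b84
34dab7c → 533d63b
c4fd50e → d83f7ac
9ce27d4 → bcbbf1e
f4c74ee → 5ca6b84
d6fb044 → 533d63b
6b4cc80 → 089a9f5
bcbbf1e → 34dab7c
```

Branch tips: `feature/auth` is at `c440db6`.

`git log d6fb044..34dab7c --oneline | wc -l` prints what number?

Reachable from 34dab7c: {34dab7c, 533d63b}.
Reachable from d6fb044: {533d63b, d6fb044}.
In 34dab7c's history but not d6fb044's: {34dab7c} — 1 commit.

1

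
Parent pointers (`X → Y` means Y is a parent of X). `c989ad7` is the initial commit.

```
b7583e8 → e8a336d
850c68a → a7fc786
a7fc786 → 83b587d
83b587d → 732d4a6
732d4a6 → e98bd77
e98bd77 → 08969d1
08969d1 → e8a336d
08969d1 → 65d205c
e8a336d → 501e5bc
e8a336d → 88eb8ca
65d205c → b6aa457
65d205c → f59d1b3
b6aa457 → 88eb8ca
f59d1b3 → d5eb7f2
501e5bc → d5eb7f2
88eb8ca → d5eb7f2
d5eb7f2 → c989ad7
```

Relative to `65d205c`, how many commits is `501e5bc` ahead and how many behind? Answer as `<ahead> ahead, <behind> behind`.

Reachable from 501e5bc: {501e5bc, c989ad7, d5eb7f2}.
Reachable from 65d205c: {65d205c, 88eb8ca, b6aa457, c989ad7, d5eb7f2, f59d1b3}.
Only in 501e5bc's history (ahead): {501e5bc} — 1.
Only in 65d205c's history (behind): {65d205c, 88eb8ca, b6aa457, f59d1b3} — 4.

1 ahead, 4 behind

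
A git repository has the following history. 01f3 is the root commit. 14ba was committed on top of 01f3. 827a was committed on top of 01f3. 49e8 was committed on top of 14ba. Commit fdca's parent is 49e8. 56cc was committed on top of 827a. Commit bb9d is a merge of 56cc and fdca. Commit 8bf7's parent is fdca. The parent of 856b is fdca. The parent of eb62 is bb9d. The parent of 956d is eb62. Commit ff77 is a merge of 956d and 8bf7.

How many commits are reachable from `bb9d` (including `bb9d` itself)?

7

Walking parent pointers from bb9d: reachable set = {01f3, 14ba, 49e8, 56cc, 827a, bb9d, fdca}.
That is 7 commits.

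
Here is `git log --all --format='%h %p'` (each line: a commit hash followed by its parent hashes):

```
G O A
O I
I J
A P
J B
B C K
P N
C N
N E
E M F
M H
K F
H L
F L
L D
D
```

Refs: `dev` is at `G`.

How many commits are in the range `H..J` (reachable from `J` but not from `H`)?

8

Reachable from J: {B, C, D, E, F, H, J, K, L, M, N}.
Reachable from H: {D, H, L}.
In J's history but not H's: {B, C, E, F, J, K, M, N} — 8 commits.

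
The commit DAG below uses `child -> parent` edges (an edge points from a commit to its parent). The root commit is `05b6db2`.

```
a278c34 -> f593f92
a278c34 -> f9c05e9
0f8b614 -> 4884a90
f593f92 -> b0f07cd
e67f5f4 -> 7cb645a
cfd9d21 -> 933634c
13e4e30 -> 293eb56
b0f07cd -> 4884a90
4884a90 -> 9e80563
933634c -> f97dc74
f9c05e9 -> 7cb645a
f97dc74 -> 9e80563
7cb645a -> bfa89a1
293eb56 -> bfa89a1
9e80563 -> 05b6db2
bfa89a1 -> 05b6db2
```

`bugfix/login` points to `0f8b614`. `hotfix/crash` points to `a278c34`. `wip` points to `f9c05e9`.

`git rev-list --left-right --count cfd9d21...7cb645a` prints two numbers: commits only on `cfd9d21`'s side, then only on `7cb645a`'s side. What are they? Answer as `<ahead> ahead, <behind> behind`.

Reachable from cfd9d21: {05b6db2, 933634c, 9e80563, cfd9d21, f97dc74}.
Reachable from 7cb645a: {05b6db2, 7cb645a, bfa89a1}.
Only in cfd9d21's history (ahead): {933634c, 9e80563, cfd9d21, f97dc74} — 4.
Only in 7cb645a's history (behind): {7cb645a, bfa89a1} — 2.

4 ahead, 2 behind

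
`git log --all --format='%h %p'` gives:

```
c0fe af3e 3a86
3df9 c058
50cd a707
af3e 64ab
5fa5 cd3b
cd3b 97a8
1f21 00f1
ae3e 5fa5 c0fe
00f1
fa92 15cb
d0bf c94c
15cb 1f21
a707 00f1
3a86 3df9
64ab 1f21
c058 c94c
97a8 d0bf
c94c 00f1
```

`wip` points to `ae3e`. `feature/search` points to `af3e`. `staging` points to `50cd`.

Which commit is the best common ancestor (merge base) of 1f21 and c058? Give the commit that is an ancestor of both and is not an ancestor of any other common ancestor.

00f1

Ancestors of 1f21: {00f1, 1f21}.
Ancestors of c058: {00f1, c058, c94c}.
Common ancestors: {00f1}.
The only common ancestor is 00f1, so it is the merge base.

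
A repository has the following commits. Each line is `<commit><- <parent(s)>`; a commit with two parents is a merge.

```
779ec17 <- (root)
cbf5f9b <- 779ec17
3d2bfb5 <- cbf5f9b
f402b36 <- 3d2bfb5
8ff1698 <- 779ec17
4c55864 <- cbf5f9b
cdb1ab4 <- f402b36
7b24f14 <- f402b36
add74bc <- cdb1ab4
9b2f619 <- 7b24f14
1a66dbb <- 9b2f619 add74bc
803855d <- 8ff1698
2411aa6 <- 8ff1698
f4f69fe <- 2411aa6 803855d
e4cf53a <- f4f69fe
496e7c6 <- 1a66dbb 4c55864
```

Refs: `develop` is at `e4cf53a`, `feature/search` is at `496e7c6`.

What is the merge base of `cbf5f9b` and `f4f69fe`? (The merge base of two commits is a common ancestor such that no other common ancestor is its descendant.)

Ancestors of cbf5f9b: {779ec17, cbf5f9b}.
Ancestors of f4f69fe: {2411aa6, 779ec17, 803855d, 8ff1698, f4f69fe}.
Common ancestors: {779ec17}.
The only common ancestor is 779ec17, so it is the merge base.

779ec17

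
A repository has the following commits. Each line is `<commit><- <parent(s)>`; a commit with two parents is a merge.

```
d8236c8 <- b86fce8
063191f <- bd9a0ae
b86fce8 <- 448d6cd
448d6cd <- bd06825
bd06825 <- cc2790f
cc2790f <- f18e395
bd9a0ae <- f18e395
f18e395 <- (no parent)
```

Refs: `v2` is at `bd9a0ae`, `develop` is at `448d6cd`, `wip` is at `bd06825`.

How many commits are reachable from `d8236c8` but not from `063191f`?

Reachable from d8236c8: {448d6cd, b86fce8, bd06825, cc2790f, d8236c8, f18e395}.
Reachable from 063191f: {063191f, bd9a0ae, f18e395}.
In d8236c8's history but not 063191f's: {448d6cd, b86fce8, bd06825, cc2790f, d8236c8} — 5 commits.

5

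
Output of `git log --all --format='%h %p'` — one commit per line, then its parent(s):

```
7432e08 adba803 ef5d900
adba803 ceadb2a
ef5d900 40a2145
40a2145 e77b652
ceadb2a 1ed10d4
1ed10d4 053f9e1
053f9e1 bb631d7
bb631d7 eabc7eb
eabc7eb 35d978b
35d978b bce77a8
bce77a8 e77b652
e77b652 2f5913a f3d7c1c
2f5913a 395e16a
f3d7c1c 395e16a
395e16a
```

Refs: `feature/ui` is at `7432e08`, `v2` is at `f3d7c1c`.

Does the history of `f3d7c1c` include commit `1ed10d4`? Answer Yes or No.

Ancestors of f3d7c1c: {395e16a, f3d7c1c}.
1ed10d4 is not in that set, so it is not an ancestor of f3d7c1c.

No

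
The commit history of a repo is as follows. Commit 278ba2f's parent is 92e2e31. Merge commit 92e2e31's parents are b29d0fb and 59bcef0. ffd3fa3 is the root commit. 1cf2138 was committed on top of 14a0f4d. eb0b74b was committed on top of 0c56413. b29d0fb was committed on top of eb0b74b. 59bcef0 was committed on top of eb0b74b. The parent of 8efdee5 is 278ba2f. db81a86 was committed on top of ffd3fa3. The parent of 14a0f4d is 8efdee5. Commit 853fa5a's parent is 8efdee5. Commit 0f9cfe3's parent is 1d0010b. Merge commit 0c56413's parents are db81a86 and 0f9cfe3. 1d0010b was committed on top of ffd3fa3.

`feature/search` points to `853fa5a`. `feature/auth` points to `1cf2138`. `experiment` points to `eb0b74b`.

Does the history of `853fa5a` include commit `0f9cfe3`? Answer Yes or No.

Yes

Ancestors of 853fa5a (commits reachable by following parents): {0c56413, 0f9cfe3, 1d0010b, 278ba2f, 59bcef0, 853fa5a, 8efdee5, 92e2e31, b29d0fb, db81a86, eb0b74b, ffd3fa3}.
0f9cfe3 is in that set, so it is an ancestor of 853fa5a.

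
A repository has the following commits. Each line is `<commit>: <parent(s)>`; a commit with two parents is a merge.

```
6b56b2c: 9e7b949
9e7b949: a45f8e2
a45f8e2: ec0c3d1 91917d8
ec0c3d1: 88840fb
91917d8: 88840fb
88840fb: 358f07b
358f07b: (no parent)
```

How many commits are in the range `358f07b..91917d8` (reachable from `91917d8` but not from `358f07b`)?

Reachable from 91917d8: {358f07b, 88840fb, 91917d8}.
Reachable from 358f07b: {358f07b}.
In 91917d8's history but not 358f07b's: {88840fb, 91917d8} — 2 commits.

2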